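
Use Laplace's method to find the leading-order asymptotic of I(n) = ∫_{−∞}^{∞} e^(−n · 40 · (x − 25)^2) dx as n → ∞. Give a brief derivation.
I(n) = sqrt(π/(40n))

Here φ(x) = 40 · (x − 25)^2 has its unique minimum at x* = 25 with φ(x*) = 0 and φ''(x*) = 80. Laplace's method gives
  I(n) ~ e^(−n φ(x*)) · sqrt(2π / (n · φ''(x*))) = sqrt(2π / (80n)) = sqrt(π/(40n)).
This is exact: substituting u = (x − 25)·sqrt(40n) gives I(n) = (1/sqrt(40n)) ∫_{−∞}^{∞} e^(−u^2) du = sqrt(π/(40n)).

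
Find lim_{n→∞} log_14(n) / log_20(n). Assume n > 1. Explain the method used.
lim = ln(20) / ln(14) = log_14(20)

Change of base: log_14(n) = ln n / ln 14 and log_20(n) = ln n / ln 20. The ratio is (ln n / ln 14) · (ln 20 / ln n) = ln 20 / ln 14, a constant independent of n. So the limit is ln 20 / ln 14 = log_14(20).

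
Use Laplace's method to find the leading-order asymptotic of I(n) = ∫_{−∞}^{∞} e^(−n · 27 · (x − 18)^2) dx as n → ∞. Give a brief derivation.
I(n) = sqrt(π/(27n))

Here φ(x) = 27 · (x − 18)^2 has its unique minimum at x* = 18 with φ(x*) = 0 and φ''(x*) = 54. Laplace's method gives
  I(n) ~ e^(−n φ(x*)) · sqrt(2π / (n · φ''(x*))) = sqrt(2π / (54n)) = sqrt(π/(27n)).
This is exact: substituting u = (x − 18)·sqrt(27n) gives I(n) = (1/sqrt(27n)) ∫_{−∞}^{∞} e^(−u^2) du = sqrt(π/(27n)).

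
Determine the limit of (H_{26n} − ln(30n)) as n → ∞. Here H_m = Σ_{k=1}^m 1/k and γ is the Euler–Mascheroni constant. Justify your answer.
lim = ln(13/15) + γ

By Euler-Maclaurin, H_m = ln m + γ + O(1/m). So
  H_{26n} − ln(30n) = ln(26n) + γ − ln(30n) + O(1/n)
                       = ln(26/30) + γ + O(1/n).
Hence the limit is ln(26/30) + γ (= ln(13/15)).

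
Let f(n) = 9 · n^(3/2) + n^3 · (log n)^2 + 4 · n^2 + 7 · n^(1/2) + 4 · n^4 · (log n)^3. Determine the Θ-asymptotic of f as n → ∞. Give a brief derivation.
f(n) ∈ Θ(n^4 · (log n)^3)

Compare the terms by growth order. For large n, n^a · (log n)^b dominates n^a' · (log n)^b' iff a > a', or (a = a' and b > b'). Ranking the 5 terms shows the dominant one is 4 · n^4 · (log n)^3. Hence f(n) ∈ Θ(n^4 · (log n)^3).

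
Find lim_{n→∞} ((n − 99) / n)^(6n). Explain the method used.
lim = e^(−594)

Rewrite as (1 − 99/n)^(6n). By the standard limit (1 + x/n)^n → e^x, we have (1 − 99/n)^n → e^(−99), and raising to the 6th power gives e^(−594).
More precisely, ln[(1 − 99/n)^(6n)] = 6n · ln(1 − 99/n) = 6n · (-99/n + O(1/n^2)) = -594 + O(1/n) → -594.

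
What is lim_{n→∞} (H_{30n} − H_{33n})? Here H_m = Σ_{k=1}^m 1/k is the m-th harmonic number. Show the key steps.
lim = ln(30/33) = ln(10/11)

Euler-Maclaurin gives H_m = ln m + γ + 1/(2m) + O(1/m^2). The γ and O(1/m) terms cancel in the difference:
  H_{30n} − H_{33n} = ln(30n) − ln(33n) + O(1/n) = ln(30/33) + O(1/n).
Hence the limit is ln(30/33) = ln(10/11).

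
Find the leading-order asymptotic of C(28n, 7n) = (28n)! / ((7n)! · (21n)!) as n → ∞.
C(28n, 7n) ~ (256/27)^(7n) · sqrt(2/(3π·7n))

Write N = 7n. Apply Stirling to each factorial:
  (4N)! ~ sqrt(2π·4N) · (4N/e)^(4N),
  N! ~ sqrt(2π N) · (N/e)^N,
  (3N)! ~ sqrt(2π·3N) · (3N/e)^(3N).
The exponential factors combine to (4N)^(4N) / (N^N · (3N)^(3N)) = 4^(4N)/3^(3N) = (4^4/3^3)^N = (256/27)^N.
The square-root prefactors combine to sqrt(2π·4N) / (sqrt(2π N)·sqrt(2π·3N)) = sqrt(4 / (2π·3·N)) = sqrt(2/(3π·7n)).
Substituting N = 7n: C(28n, 7n) ~ (256/27)^(7n) · sqrt(2/(3π·7n)).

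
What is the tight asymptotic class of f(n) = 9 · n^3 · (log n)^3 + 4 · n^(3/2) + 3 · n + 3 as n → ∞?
f(n) ∈ Θ(n^3 · (log n)^3)

Compare the terms by growth order. For large n, n^a · (log n)^b dominates n^a' · (log n)^b' iff a > a', or (a = a' and b > b'). Ranking the 4 terms shows the dominant one is 9 · n^3 · (log n)^3. Hence f(n) ∈ Θ(n^3 · (log n)^3).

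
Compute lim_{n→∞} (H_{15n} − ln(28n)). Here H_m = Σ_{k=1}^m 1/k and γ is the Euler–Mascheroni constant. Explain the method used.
lim = ln(15/28) + γ

By Euler-Maclaurin, H_m = ln m + γ + O(1/m). So
  H_{15n} − ln(28n) = ln(15n) + γ − ln(28n) + O(1/n)
                       = ln(15/28) + γ + O(1/n).
Hence the limit is ln(15/28) + γ.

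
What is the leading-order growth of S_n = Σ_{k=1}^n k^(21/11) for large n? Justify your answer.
S_n ~ (11/32) · n^(32/11)

Integral comparison: Σ_{k=1}^n k^(21/11) = ∫_0^n x^(21/11) dx + O(n^(21/11)). The integral is n^(1 + 21/11) / (1 + 21/11) = n^((21+11)/11) / ((21+11)/11) = (11/32) · n^(32/11).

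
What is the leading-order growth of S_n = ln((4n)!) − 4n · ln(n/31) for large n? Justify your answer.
S_n ~ 4n · (ln 124 − 1) + O(ln n)

Stirling: ln((4n)!) = 4n ln(4n) − 4n + O(ln n).
  S_n = 4n ln(4n) − 4n − 4n ln(n/31) + O(ln n)
      = 4n ln(4n) − 4n ln n + 4n ln 31 − 4n + O(ln n)
      = 4n ln 4 + 4n ln 31 − 4n + O(ln n)
      = 4n (ln 124 − 1) + O(ln n).
Numerically ln(124) − 1 ≈ 3.8203.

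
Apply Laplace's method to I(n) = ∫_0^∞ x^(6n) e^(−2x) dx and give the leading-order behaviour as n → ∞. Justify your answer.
I(n) ~ (sqrt(2π·6n) / 2) · (6n/(2e))^(6n)

Write the integrand as exp(6n ln x − 2x) and set f(x) = 6n ln x − 2x. Then f'(x) = 6n/x − 2 = 0 at x* = 6n/2, and f''(x*) = −6n/x*^2 = −2^2/(6n). Laplace's method (interior maximum) gives
  I(n) ~ e^(f(x*)) · sqrt(2π / |f''(x*)|)
        = exp(6n ln(6n/2) − 6n) · sqrt(2π · 6n / 2^2)
        = (6n/2)^(6n) e^(−6n) · sqrt(2π·6n) / 2
        = (sqrt(2π·6n) / 2) · (6n/(2e))^(6n).
This matches Γ(6n+1)/2^(6n+1) with Stirling applied to Γ.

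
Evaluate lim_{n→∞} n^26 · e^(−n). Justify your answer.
lim = 0

Exponentials with base > 1 dominate every fixed polynomial: for any fixed c, n^c / e^n → 0 as n → ∞ (e.g. by the ratio test, or since e^n grows faster than any power of n). Hence n^26 · e^(−n) = n^26 / e^n → 0.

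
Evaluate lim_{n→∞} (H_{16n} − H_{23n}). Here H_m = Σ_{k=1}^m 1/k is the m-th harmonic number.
lim = ln(16/23)

Euler-Maclaurin gives H_m = ln m + γ + 1/(2m) + O(1/m^2). The γ and O(1/m) terms cancel in the difference:
  H_{16n} − H_{23n} = ln(16n) − ln(23n) + O(1/n) = ln(16/23) + O(1/n).
Hence the limit is ln(16/23).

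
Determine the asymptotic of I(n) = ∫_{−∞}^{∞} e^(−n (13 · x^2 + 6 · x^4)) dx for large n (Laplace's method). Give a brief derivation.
I(n) ~ sqrt(π/(13n))

φ(x) = 13 · x^2 + 6 · x^4 has its unique global minimum at x* = 0 (since φ'(x) = 26x + 24x^3 = 0 only at x = 0 for real x with both coefficients positive, and φ → ∞ as |x| → ∞). At x* = 0, φ(0) = 0 and φ''(0) = 26. Laplace's method then gives
  I(n) ~ sqrt(2π / (n · φ''(0))) · e^(−n φ(0)) = sqrt(2π / (26n)) = sqrt(π/(13n)).
The 6 · x^4 term contributes only at subleading order (an O(1/n) relative correction).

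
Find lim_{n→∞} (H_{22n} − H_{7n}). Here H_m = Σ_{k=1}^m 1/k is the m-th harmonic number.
lim = ln(22/7)

Euler-Maclaurin gives H_m = ln m + γ + 1/(2m) + O(1/m^2). The γ and O(1/m) terms cancel in the difference:
  H_{22n} − H_{7n} = ln(22n) − ln(7n) + O(1/n) = ln(22/7) + O(1/n).
Hence the limit is ln(22/7).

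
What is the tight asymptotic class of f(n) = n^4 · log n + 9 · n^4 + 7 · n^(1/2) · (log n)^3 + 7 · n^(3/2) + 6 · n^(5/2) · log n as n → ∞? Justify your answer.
f(n) ∈ Θ(n^4 · log n)

Compare the terms by growth order. For large n, n^a · (log n)^b dominates n^a' · (log n)^b' iff a > a', or (a = a' and b > b'). Ranking the 5 terms shows the dominant one is n^4 · log n. Hence f(n) ∈ Θ(n^4 · log n).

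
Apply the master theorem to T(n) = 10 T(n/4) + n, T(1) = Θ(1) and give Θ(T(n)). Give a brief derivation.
T(n) = Θ(n^(log_4 10))

Master theorem: compare f(n) = n to n^(log_4 10) where log_4 10 ≈ 1.661. Since 1 < log_4 10, we have f(n) = O(n^(log_4 10 − ε)) for some ε > 0 — Case 1. Hence T(n) = Θ(n^(log_4 10)).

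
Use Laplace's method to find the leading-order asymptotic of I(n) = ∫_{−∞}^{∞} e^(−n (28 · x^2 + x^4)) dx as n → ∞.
I(n) ~ sqrt(π/(28n))

φ(x) = 28 · x^2 + x^4 has its unique global minimum at x* = 0 (since φ'(x) = 56x + 4x^3 = 0 only at x = 0 for real x with both coefficients positive, and φ → ∞ as |x| → ∞). At x* = 0, φ(0) = 0 and φ''(0) = 56. Laplace's method then gives
  I(n) ~ sqrt(2π / (n · φ''(0))) · e^(−n φ(0)) = sqrt(2π / (56n)) = sqrt(π/(28n)).
The x^4 term contributes only at subleading order (an O(1/n) relative correction).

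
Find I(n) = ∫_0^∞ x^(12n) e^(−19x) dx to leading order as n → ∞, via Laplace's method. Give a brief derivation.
I(n) ~ (sqrt(2π·12n) / 19) · (12n/(19e))^(12n)

Write the integrand as exp(12n ln x − 19x) and set f(x) = 12n ln x − 19x. Then f'(x) = 12n/x − 19 = 0 at x* = 12n/19, and f''(x*) = −12n/x*^2 = −19^2/(12n). Laplace's method (interior maximum) gives
  I(n) ~ e^(f(x*)) · sqrt(2π / |f''(x*)|)
        = exp(12n ln(12n/19) − 12n) · sqrt(2π · 12n / 19^2)
        = (12n/19)^(12n) e^(−12n) · sqrt(2π·12n) / 19
        = (sqrt(2π·12n) / 19) · (12n/(19e))^(12n).
This matches Γ(12n+1)/19^(12n+1) with Stirling applied to Γ.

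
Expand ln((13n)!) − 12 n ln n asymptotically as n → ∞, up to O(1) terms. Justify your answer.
ln((13n)!) − 12 n ln n = n ln n + 13(ln 13 − 1) n + (1/2) ln(2π·13n) + O(1/n)

Stirling: ln((13n)!) = 13n ln(13n) − 13n + (1/2) ln(2π·13n) + O(1/n).
Expand 13n ln(13n) = 13n (ln n + ln 13) = 13n ln n + 13n ln 13.
Subtract 12n ln n: leading term is (13 − 12) n ln n = n ln n. The next term is 13n ln 13 − 13n = 13(ln 13 − 1) n. Then the (1/2) ln(2π·13n) correction.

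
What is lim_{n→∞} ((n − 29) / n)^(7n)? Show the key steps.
lim = e^(−203)

Rewrite as (1 − 29/n)^(7n). By the standard limit (1 + x/n)^n → e^x, we have (1 − 29/n)^n → e^(−29), and raising to the 7th power gives e^(−203).
More precisely, ln[(1 − 29/n)^(7n)] = 7n · ln(1 − 29/n) = 7n · (-29/n + O(1/n^2)) = -203 + O(1/n) → -203.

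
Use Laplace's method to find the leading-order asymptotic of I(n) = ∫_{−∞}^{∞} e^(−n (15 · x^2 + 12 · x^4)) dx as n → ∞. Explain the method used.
I(n) ~ sqrt(π/(15n))

φ(x) = 15 · x^2 + 12 · x^4 has its unique global minimum at x* = 0 (since φ'(x) = 30x + 48x^3 = 0 only at x = 0 for real x with both coefficients positive, and φ → ∞ as |x| → ∞). At x* = 0, φ(0) = 0 and φ''(0) = 30. Laplace's method then gives
  I(n) ~ sqrt(2π / (n · φ''(0))) · e^(−n φ(0)) = sqrt(2π / (30n)) = sqrt(π/(15n)).
The 12 · x^4 term contributes only at subleading order (an O(1/n) relative correction).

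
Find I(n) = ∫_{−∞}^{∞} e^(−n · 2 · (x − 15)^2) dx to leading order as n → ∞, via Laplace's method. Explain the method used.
I(n) = sqrt(π/(2n))

Here φ(x) = 2 · (x − 15)^2 has its unique minimum at x* = 15 with φ(x*) = 0 and φ''(x*) = 4. Laplace's method gives
  I(n) ~ e^(−n φ(x*)) · sqrt(2π / (n · φ''(x*))) = sqrt(2π / (4n)) = sqrt(π/(2n)).
This is exact: substituting u = (x − 15)·sqrt(2n) gives I(n) = (1/sqrt(2n)) ∫_{−∞}^{∞} e^(−u^2) du = sqrt(π/(2n)).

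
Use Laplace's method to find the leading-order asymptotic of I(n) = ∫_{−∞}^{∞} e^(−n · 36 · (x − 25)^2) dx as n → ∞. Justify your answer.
I(n) = sqrt(π/(36n))

Here φ(x) = 36 · (x − 25)^2 has its unique minimum at x* = 25 with φ(x*) = 0 and φ''(x*) = 72. Laplace's method gives
  I(n) ~ e^(−n φ(x*)) · sqrt(2π / (n · φ''(x*))) = sqrt(2π / (72n)) = sqrt(π/(36n)).
This is exact: substituting u = (x − 25)·sqrt(36n) gives I(n) = (1/sqrt(36n)) ∫_{−∞}^{∞} e^(−u^2) du = sqrt(π/(36n)).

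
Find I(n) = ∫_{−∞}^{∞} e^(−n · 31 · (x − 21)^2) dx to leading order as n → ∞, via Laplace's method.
I(n) = sqrt(π/(31n))

Here φ(x) = 31 · (x − 21)^2 has its unique minimum at x* = 21 with φ(x*) = 0 and φ''(x*) = 62. Laplace's method gives
  I(n) ~ e^(−n φ(x*)) · sqrt(2π / (n · φ''(x*))) = sqrt(2π / (62n)) = sqrt(π/(31n)).
This is exact: substituting u = (x − 21)·sqrt(31n) gives I(n) = (1/sqrt(31n)) ∫_{−∞}^{∞} e^(−u^2) du = sqrt(π/(31n)).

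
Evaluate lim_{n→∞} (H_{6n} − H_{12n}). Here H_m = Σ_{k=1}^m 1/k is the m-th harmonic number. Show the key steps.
lim = ln(6/12) = −ln 2

Euler-Maclaurin gives H_m = ln m + γ + 1/(2m) + O(1/m^2). The γ and O(1/m) terms cancel in the difference:
  H_{6n} − H_{12n} = ln(6n) − ln(12n) + O(1/n) = ln(6/12) + O(1/n).
Hence the limit is ln(6/12) = −ln 2.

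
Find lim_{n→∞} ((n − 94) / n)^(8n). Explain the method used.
lim = e^(−752)

Rewrite as (1 − 94/n)^(8n). By the standard limit (1 + x/n)^n → e^x, we have (1 − 94/n)^n → e^(−94), and raising to the 8th power gives e^(−752).
More precisely, ln[(1 − 94/n)^(8n)] = 8n · ln(1 − 94/n) = 8n · (-94/n + O(1/n^2)) = -752 + O(1/n) → -752.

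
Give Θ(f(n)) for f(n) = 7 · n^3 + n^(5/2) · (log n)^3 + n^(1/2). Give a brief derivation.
f(n) ∈ Θ(n^3)

Compare the terms by growth order. For large n, n^a · (log n)^b dominates n^a' · (log n)^b' iff a > a', or (a = a' and b > b'). Ranking the 3 terms shows the dominant one is 7 · n^3. Hence f(n) ∈ Θ(n^3).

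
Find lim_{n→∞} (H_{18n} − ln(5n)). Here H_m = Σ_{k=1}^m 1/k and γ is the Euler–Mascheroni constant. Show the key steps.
lim = ln(18/5) + γ

By Euler-Maclaurin, H_m = ln m + γ + O(1/m). So
  H_{18n} − ln(5n) = ln(18n) + γ − ln(5n) + O(1/n)
                       = ln(18/5) + γ + O(1/n).
Hence the limit is ln(18/5) + γ.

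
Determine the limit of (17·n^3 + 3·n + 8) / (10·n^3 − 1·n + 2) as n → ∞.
lim = 17/10

For large n the leading n^3 terms dominate both numerator and denominator. Dividing top and bottom by n^3, every other term tends to 0, leaving 17/10.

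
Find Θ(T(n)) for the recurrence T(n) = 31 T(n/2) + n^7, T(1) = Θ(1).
T(n) = Θ(n^7)

log_2 31 ≈ 4.954. f(n) = n^7 dominates n^(log_2 31) since 7 > 4.954, and the regularity condition a·f(n/b) = 31·(n/2)^7 = (31/128)·n^7 ≤ c·f(n) holds with c = 31/128 ≈ 0.242 < 1. So this is Case 3: T(n) = Θ(f(n)) = Θ(n^7).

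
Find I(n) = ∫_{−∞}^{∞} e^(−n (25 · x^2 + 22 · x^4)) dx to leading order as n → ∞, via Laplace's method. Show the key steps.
I(n) ~ sqrt(π/(25n))

φ(x) = 25 · x^2 + 22 · x^4 has its unique global minimum at x* = 0 (since φ'(x) = 50x + 88x^3 = 0 only at x = 0 for real x with both coefficients positive, and φ → ∞ as |x| → ∞). At x* = 0, φ(0) = 0 and φ''(0) = 50. Laplace's method then gives
  I(n) ~ sqrt(2π / (n · φ''(0))) · e^(−n φ(0)) = sqrt(2π / (50n)) = sqrt(π/(25n)).
The 22 · x^4 term contributes only at subleading order (an O(1/n) relative correction).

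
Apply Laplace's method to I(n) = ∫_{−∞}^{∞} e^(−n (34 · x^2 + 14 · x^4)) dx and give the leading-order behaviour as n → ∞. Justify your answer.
I(n) ~ sqrt(π/(34n))

φ(x) = 34 · x^2 + 14 · x^4 has its unique global minimum at x* = 0 (since φ'(x) = 68x + 56x^3 = 0 only at x = 0 for real x with both coefficients positive, and φ → ∞ as |x| → ∞). At x* = 0, φ(0) = 0 and φ''(0) = 68. Laplace's method then gives
  I(n) ~ sqrt(2π / (n · φ''(0))) · e^(−n φ(0)) = sqrt(2π / (68n)) = sqrt(π/(34n)).
The 14 · x^4 term contributes only at subleading order (an O(1/n) relative correction).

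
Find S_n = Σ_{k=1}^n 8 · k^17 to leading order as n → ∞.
S_n ~ 4 · n^18 / 9

By integral comparison (Euler-Maclaurin), Σ_{k=1}^n 8 · k^17 = 8 · ∫_0^n x^17 dx + O(n^17) = 8 · n^18/18 = 4 · n^18 / 9 + O(n^17). (Equivalently, Faulhaber's formula gives the same leading term.)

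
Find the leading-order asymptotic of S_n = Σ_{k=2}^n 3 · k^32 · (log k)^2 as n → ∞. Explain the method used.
S_n ~ n^33 · (log n)^2 / 11

By integral comparison, S_n = ∫_1^n 3 · x^32 · (log x)^2 dx + O(n^32 · (log n)^2). For the integral, the leading term of ∫_1^n x^32 (log x)^2 dx is n^33/33 · (log n)^2 (by repeated integration by parts; each step lowers the log-exponent and produces a relatively O(1/log n) correction). Hence S_n ~ n^33 · (log n)^2 / 11.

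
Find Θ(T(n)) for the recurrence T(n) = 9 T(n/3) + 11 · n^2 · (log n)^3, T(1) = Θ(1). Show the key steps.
T(n) = Θ(n^2 · (log n)^4)

Here log_3 9 = 2 and f(n) = 11 · n^2 · (log n)^3 = Θ(n^(log_3 9) · (log n)^3). This is the extended Case 2 of the master theorem (f matches the critical exponent up to log factors), giving T(n) = Θ(n^(log_3 9) · (log n)^(3+1)) = Θ(n^2 · (log n)^4).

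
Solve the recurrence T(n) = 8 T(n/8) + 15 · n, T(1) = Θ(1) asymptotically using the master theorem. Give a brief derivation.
T(n) = Θ(n log n)

log_8 8 = 1, and f(n) = 15 · n = Θ(n^(log_8 8)). This is Case 2 of the master theorem: T(n) = Θ(f(n) · log n) = Θ(n log n).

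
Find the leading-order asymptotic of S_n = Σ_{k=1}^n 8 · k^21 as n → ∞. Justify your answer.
S_n ~ 4 · n^22 / 11

By integral comparison (Euler-Maclaurin), Σ_{k=1}^n 8 · k^21 = 8 · ∫_0^n x^21 dx + O(n^21) = 8 · n^22/22 = 4 · n^22 / 11 + O(n^21). (Equivalently, Faulhaber's formula gives the same leading term.)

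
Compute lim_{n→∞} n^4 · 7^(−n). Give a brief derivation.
lim = 0

Exponentials with base > 1 dominate every fixed polynomial: for any fixed c, n^c / 7^n → 0 as n → ∞ (e.g. by the ratio test, or by writing 7^n = e^(n ln 7) and noting e^(n ln 7) / n^c → ∞). Hence n^4 · 7^(−n) = n^4 / 7^n → 0.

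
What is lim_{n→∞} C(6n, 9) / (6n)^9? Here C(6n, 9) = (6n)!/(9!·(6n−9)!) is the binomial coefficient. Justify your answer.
lim = 1/9! = 1/362880

With N = 6n → ∞: C(N, 9) / N^9 = [N(N−1)…(N−8)] / (9! · N^9) = (1/9!) · 1 · (1 − 1/(6n)) · … · (1 − 8/(6n)). Each factor → 1 as N → ∞, so the limit is 1/9! = 1/362880.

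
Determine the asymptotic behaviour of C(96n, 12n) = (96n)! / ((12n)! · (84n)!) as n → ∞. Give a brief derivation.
C(96n, 12n) ~ (16777216/823543)^(12n) · sqrt(4/(7π·12n))

Write N = 12n. Apply Stirling to each factorial:
  (8N)! ~ sqrt(2π·8N) · (8N/e)^(8N),
  N! ~ sqrt(2π N) · (N/e)^N,
  (7N)! ~ sqrt(2π·7N) · (7N/e)^(7N).
The exponential factors combine to (8N)^(8N) / (N^N · (7N)^(7N)) = 8^(8N)/7^(7N) = (8^8/7^7)^N = (16777216/823543)^N.
The square-root prefactors combine to sqrt(2π·8N) / (sqrt(2π N)·sqrt(2π·7N)) = sqrt(8 / (2π·7·N)) = sqrt(4/(7π·12n)).
Substituting N = 12n: C(96n, 12n) ~ (16777216/823543)^(12n) · sqrt(4/(7π·12n)).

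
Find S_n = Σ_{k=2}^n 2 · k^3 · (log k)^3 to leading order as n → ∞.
S_n ~ n^4 · (log n)^3 / 2

By integral comparison, S_n = ∫_1^n 2 · x^3 · (log x)^3 dx + O(n^3 · (log n)^3). For the integral, the leading term of ∫_1^n x^3 (log x)^3 dx is n^4/4 · (log n)^3 (by repeated integration by parts; each step lowers the log-exponent and produces a relatively O(1/log n) correction). Hence S_n ~ n^4 · (log n)^3 / 2.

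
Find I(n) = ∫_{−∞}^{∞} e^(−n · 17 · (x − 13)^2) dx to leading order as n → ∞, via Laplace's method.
I(n) = sqrt(π/(17n))

Here φ(x) = 17 · (x − 13)^2 has its unique minimum at x* = 13 with φ(x*) = 0 and φ''(x*) = 34. Laplace's method gives
  I(n) ~ e^(−n φ(x*)) · sqrt(2π / (n · φ''(x*))) = sqrt(2π / (34n)) = sqrt(π/(17n)).
This is exact: substituting u = (x − 13)·sqrt(17n) gives I(n) = (1/sqrt(17n)) ∫_{−∞}^{∞} e^(−u^2) du = sqrt(π/(17n)).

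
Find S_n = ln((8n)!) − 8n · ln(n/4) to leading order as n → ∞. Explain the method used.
S_n ~ 8n · (ln 32 − 1) + O(ln n)

Stirling: ln((8n)!) = 8n ln(8n) − 8n + O(ln n).
  S_n = 8n ln(8n) − 8n − 8n ln(n/4) + O(ln n)
      = 8n ln(8n) − 8n ln n + 8n ln 4 − 8n + O(ln n)
      = 8n ln 8 + 8n ln 4 − 8n + O(ln n)
      = 8n (ln 32 − 1) + O(ln n).
Numerically ln(32) − 1 ≈ 2.4657.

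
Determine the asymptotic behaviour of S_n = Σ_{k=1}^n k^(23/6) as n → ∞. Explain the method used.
S_n ~ (6/29) · n^(29/6)

Integral comparison: Σ_{k=1}^n k^(23/6) = ∫_0^n x^(23/6) dx + O(n^(23/6)). The integral is n^(1 + 23/6) / (1 + 23/6) = n^((23+6)/6) / ((23+6)/6) = (6/29) · n^(29/6).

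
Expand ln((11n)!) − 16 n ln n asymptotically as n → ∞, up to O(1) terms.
ln((11n)!) − 16 n ln n = −5 n ln n + 11(ln 11 − 1) n + (1/2) ln(2π·11n) + O(1/n)

Stirling: ln((11n)!) = 11n ln(11n) − 11n + (1/2) ln(2π·11n) + O(1/n).
Expand 11n ln(11n) = 11n (ln n + ln 11) = 11n ln n + 11n ln 11.
Subtract 16n ln n: leading term is (11 − 16) n ln n = −5 n ln n. The next term is 11n ln 11 − 11n = 11(ln 11 − 1) n. Then the (1/2) ln(2π·11n) correction.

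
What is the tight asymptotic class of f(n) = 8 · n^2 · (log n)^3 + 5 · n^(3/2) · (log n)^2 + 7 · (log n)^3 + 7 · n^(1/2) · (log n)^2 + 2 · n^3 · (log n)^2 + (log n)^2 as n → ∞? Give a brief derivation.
f(n) ∈ Θ(n^3 · (log n)^2)

Compare the terms by growth order. For large n, n^a · (log n)^b dominates n^a' · (log n)^b' iff a > a', or (a = a' and b > b'). Ranking the 6 terms shows the dominant one is 2 · n^3 · (log n)^2. Hence f(n) ∈ Θ(n^3 · (log n)^2).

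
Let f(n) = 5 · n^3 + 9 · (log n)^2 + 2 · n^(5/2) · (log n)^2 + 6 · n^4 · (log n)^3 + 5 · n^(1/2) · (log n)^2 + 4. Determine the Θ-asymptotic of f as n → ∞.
f(n) ∈ Θ(n^4 · (log n)^3)

Compare the terms by growth order. For large n, n^a · (log n)^b dominates n^a' · (log n)^b' iff a > a', or (a = a' and b > b'). Ranking the 6 terms shows the dominant one is 6 · n^4 · (log n)^3. Hence f(n) ∈ Θ(n^4 · (log n)^3).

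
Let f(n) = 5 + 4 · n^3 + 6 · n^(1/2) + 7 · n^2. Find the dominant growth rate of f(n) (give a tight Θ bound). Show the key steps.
f(n) ∈ Θ(n^3)

Compare the terms by growth order. For large n, n^a · (log n)^b dominates n^a' · (log n)^b' iff a > a', or (a = a' and b > b'). Ranking the 4 terms shows the dominant one is 4 · n^3. Hence f(n) ∈ Θ(n^3).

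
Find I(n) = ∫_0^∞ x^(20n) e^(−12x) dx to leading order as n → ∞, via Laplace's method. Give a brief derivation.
I(n) ~ (sqrt(2π·20n) / 12) · (20n/(12e))^(20n)

Write the integrand as exp(20n ln x − 12x) and set f(x) = 20n ln x − 12x. Then f'(x) = 20n/x − 12 = 0 at x* = 20n/12, and f''(x*) = −20n/x*^2 = −12^2/(20n). Laplace's method (interior maximum) gives
  I(n) ~ e^(f(x*)) · sqrt(2π / |f''(x*)|)
        = exp(20n ln(20n/12) − 20n) · sqrt(2π · 20n / 12^2)
        = (20n/12)^(20n) e^(−20n) · sqrt(2π·20n) / 12
        = (sqrt(2π·20n) / 12) · (20n/(12e))^(20n).
This matches Γ(20n+1)/12^(20n+1) with Stirling applied to Γ.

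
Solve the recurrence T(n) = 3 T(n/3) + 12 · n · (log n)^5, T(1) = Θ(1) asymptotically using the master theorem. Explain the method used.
T(n) = Θ(n · (log n)^6)

Here log_3 3 = 1 and f(n) = 12 · n · (log n)^5 = Θ(n^(log_3 3) · (log n)^5). This is the extended Case 2 of the master theorem (f matches the critical exponent up to log factors), giving T(n) = Θ(n^(log_3 3) · (log n)^(5+1)) = Θ(n · (log n)^6).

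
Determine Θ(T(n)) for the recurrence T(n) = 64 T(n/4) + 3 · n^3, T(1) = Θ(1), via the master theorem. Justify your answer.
T(n) = Θ(n^3 log n)

log_4 64 = 3, and f(n) = 3 · n^3 = Θ(n^(log_4 64)). This is Case 2 of the master theorem: T(n) = Θ(f(n) · log n) = Θ(n^3 log n).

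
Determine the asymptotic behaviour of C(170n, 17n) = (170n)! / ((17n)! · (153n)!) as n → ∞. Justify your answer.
C(170n, 17n) ~ (10000000000/387420489)^(17n) · sqrt(5/(9π·17n))

Write N = 17n. Apply Stirling to each factorial:
  (10N)! ~ sqrt(2π·10N) · (10N/e)^(10N),
  N! ~ sqrt(2π N) · (N/e)^N,
  (9N)! ~ sqrt(2π·9N) · (9N/e)^(9N).
The exponential factors combine to (10N)^(10N) / (N^N · (9N)^(9N)) = 10^(10N)/9^(9N) = (10^10/9^9)^N = (10000000000/387420489)^N.
The square-root prefactors combine to sqrt(2π·10N) / (sqrt(2π N)·sqrt(2π·9N)) = sqrt(10 / (2π·9·N)) = sqrt(5/(9π·17n)).
Substituting N = 17n: C(170n, 17n) ~ (10000000000/387420489)^(17n) · sqrt(5/(9π·17n)).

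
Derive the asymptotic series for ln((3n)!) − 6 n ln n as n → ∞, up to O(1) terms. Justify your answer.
ln((3n)!) − 6 n ln n = −3 n ln n + 3(ln 3 − 1) n + (1/2) ln(2π·3n) + O(1/n)

Stirling: ln((3n)!) = 3n ln(3n) − 3n + (1/2) ln(2π·3n) + O(1/n).
Expand 3n ln(3n) = 3n (ln n + ln 3) = 3n ln n + 3n ln 3.
Subtract 6n ln n: leading term is (3 − 6) n ln n = −3 n ln n. The next term is 3n ln 3 − 3n = 3(ln 3 − 1) n. Then the (1/2) ln(2π·3n) correction.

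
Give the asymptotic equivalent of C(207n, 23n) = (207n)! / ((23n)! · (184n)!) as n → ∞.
C(207n, 23n) ~ (387420489/16777216)^(23n) · sqrt(9/(16π·23n))

Write N = 23n. Apply Stirling to each factorial:
  (9N)! ~ sqrt(2π·9N) · (9N/e)^(9N),
  N! ~ sqrt(2π N) · (N/e)^N,
  (8N)! ~ sqrt(2π·8N) · (8N/e)^(8N).
The exponential factors combine to (9N)^(9N) / (N^N · (8N)^(8N)) = 9^(9N)/8^(8N) = (9^9/8^8)^N = (387420489/16777216)^N.
The square-root prefactors combine to sqrt(2π·9N) / (sqrt(2π N)·sqrt(2π·8N)) = sqrt(9 / (2π·8·N)) = sqrt(9/(16π·23n)).
Substituting N = 23n: C(207n, 23n) ~ (387420489/16777216)^(23n) · sqrt(9/(16π·23n)).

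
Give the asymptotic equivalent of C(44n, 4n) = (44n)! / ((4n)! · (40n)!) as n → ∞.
C(44n, 4n) ~ (285311670611/10000000000)^(4n) · sqrt(11/(20π·4n))

Write N = 4n. Apply Stirling to each factorial:
  (11N)! ~ sqrt(2π·11N) · (11N/e)^(11N),
  N! ~ sqrt(2π N) · (N/e)^N,
  (10N)! ~ sqrt(2π·10N) · (10N/e)^(10N).
The exponential factors combine to (11N)^(11N) / (N^N · (10N)^(10N)) = 11^(11N)/10^(10N) = (11^11/10^10)^N = (285311670611/10000000000)^N.
The square-root prefactors combine to sqrt(2π·11N) / (sqrt(2π N)·sqrt(2π·10N)) = sqrt(11 / (2π·10·N)) = sqrt(11/(20π·4n)).
Substituting N = 4n: C(44n, 4n) ~ (285311670611/10000000000)^(4n) · sqrt(11/(20π·4n)).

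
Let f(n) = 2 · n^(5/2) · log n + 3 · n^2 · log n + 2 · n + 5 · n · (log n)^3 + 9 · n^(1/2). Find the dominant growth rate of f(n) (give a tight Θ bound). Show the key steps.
f(n) ∈ Θ(n^(5/2) · log n)

Compare the terms by growth order. For large n, n^a · (log n)^b dominates n^a' · (log n)^b' iff a > a', or (a = a' and b > b'). Ranking the 5 terms shows the dominant one is 2 · n^(5/2) · log n. Hence f(n) ∈ Θ(n^(5/2) · log n).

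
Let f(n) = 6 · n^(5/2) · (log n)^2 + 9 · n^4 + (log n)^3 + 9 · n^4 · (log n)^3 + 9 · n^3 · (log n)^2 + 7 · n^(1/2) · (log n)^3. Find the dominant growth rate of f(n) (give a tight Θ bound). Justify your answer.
f(n) ∈ Θ(n^4 · (log n)^3)

Compare the terms by growth order. For large n, n^a · (log n)^b dominates n^a' · (log n)^b' iff a > a', or (a = a' and b > b'). Ranking the 6 terms shows the dominant one is 9 · n^4 · (log n)^3. Hence f(n) ∈ Θ(n^4 · (log n)^3).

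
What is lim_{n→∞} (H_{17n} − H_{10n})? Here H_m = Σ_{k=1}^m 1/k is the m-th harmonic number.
lim = ln(17/10)

Euler-Maclaurin gives H_m = ln m + γ + 1/(2m) + O(1/m^2). The γ and O(1/m) terms cancel in the difference:
  H_{17n} − H_{10n} = ln(17n) − ln(10n) + O(1/n) = ln(17/10) + O(1/n).
Hence the limit is ln(17/10).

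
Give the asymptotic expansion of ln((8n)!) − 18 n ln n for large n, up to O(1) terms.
ln((8n)!) − 18 n ln n = −10 n ln n + 8(ln 8 − 1) n + (1/2) ln(2π·8n) + O(1/n)

Stirling: ln((8n)!) = 8n ln(8n) − 8n + (1/2) ln(2π·8n) + O(1/n).
Expand 8n ln(8n) = 8n (ln n + ln 8) = 8n ln n + 8n ln 8.
Subtract 18n ln n: leading term is (8 − 18) n ln n = −10 n ln n. The next term is 8n ln 8 − 8n = 8(ln 8 − 1) n. Then the (1/2) ln(2π·8n) correction.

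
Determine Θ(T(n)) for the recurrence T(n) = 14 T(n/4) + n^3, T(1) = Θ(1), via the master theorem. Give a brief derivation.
T(n) = Θ(n^3)

log_4 14 ≈ 1.904. f(n) = n^3 dominates n^(log_4 14) since 3 > 1.904, and the regularity condition a·f(n/b) = 14·(n/4)^3 = (14/64)·n^3 ≤ c·f(n) holds with c = 14/64 ≈ 0.219 < 1. So this is Case 3: T(n) = Θ(f(n)) = Θ(n^3).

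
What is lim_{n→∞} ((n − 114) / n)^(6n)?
lim = e^(−684)

Rewrite as (1 − 114/n)^(6n). By the standard limit (1 + x/n)^n → e^x, we have (1 − 114/n)^n → e^(−114), and raising to the 6th power gives e^(−684).
More precisely, ln[(1 − 114/n)^(6n)] = 6n · ln(1 − 114/n) = 6n · (-114/n + O(1/n^2)) = -684 + O(1/n) → -684.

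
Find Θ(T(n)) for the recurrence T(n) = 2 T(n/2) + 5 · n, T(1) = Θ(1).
T(n) = Θ(n log n)

log_2 2 = 1, and f(n) = 5 · n = Θ(n^(log_2 2)). This is Case 2 of the master theorem: T(n) = Θ(f(n) · log n) = Θ(n log n).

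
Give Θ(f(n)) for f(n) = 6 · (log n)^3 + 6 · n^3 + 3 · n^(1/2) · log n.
f(n) ∈ Θ(n^3)

Compare the terms by growth order. For large n, n^a · (log n)^b dominates n^a' · (log n)^b' iff a > a', or (a = a' and b > b'). Ranking the 3 terms shows the dominant one is 6 · n^3. Hence f(n) ∈ Θ(n^3).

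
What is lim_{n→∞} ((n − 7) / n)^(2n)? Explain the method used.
lim = e^(−14)

Rewrite as (1 − 7/n)^(2n). By the standard limit (1 + x/n)^n → e^x, we have (1 − 7/n)^n → e^(−7), and raising to the 2nd power gives e^(−14).
More precisely, ln[(1 − 7/n)^(2n)] = 2n · ln(1 − 7/n) = 2n · (-7/n + O(1/n^2)) = -14 + O(1/n) → -14.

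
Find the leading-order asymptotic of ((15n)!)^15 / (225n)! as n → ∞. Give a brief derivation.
((15n)!)^15/(225n)! ~ ((2π·15n)^(14/2) / sqrt(15)) · 15^(−15·15n)  →  0

Write N = 15n. Stirling: N! ~ sqrt(2π N)(N/e)^N and (15N)! ~ sqrt(2π·15N)·(15N/e)^(15N).
  (N!)^15/(15N)! ~ (2π N)^(15/2) (N/e)^(15N) / [sqrt(2π·15N) (15N/e)^(15N)]
     = (2π N)^(15/2) / sqrt(2π·15N) · (N/(15N))^(15N)
     = (2π N)^((15−1)/2) / sqrt(15) · 15^(−15N).
Since 15^15 > 1, the factor 15^(−15N) decays exponentially, so the ratio → 0. Substituting N = 15n gives the stated form.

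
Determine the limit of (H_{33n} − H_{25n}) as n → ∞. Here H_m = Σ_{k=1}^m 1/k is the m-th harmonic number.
lim = ln(33/25)

Euler-Maclaurin gives H_m = ln m + γ + 1/(2m) + O(1/m^2). The γ and O(1/m) terms cancel in the difference:
  H_{33n} − H_{25n} = ln(33n) − ln(25n) + O(1/n) = ln(33/25) + O(1/n).
Hence the limit is ln(33/25).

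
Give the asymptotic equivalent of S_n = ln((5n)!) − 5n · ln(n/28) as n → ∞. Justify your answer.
S_n ~ 5n · (ln 140 − 1) + O(ln n)

Stirling: ln((5n)!) = 5n ln(5n) − 5n + O(ln n).
  S_n = 5n ln(5n) − 5n − 5n ln(n/28) + O(ln n)
      = 5n ln(5n) − 5n ln n + 5n ln 28 − 5n + O(ln n)
      = 5n ln 5 + 5n ln 28 − 5n + O(ln n)
      = 5n (ln 140 − 1) + O(ln n).
Numerically ln(140) − 1 ≈ 3.9416.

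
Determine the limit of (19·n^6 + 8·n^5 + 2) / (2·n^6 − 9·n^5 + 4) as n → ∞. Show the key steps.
lim = 19/2

For large n the leading n^6 terms dominate both numerator and denominator. Dividing top and bottom by n^6, every other term tends to 0, leaving 19/2.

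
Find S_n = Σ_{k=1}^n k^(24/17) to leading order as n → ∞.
S_n ~ (17/41) · n^(41/17)

Integral comparison: Σ_{k=1}^n k^(24/17) = ∫_0^n x^(24/17) dx + O(n^(24/17)). The integral is n^(1 + 24/17) / (1 + 24/17) = n^((24+17)/17) / ((24+17)/17) = (17/41) · n^(41/17).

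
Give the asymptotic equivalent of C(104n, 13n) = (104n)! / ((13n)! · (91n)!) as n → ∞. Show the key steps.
C(104n, 13n) ~ (16777216/823543)^(13n) · sqrt(4/(7π·13n))

Write N = 13n. Apply Stirling to each factorial:
  (8N)! ~ sqrt(2π·8N) · (8N/e)^(8N),
  N! ~ sqrt(2π N) · (N/e)^N,
  (7N)! ~ sqrt(2π·7N) · (7N/e)^(7N).
The exponential factors combine to (8N)^(8N) / (N^N · (7N)^(7N)) = 8^(8N)/7^(7N) = (8^8/7^7)^N = (16777216/823543)^N.
The square-root prefactors combine to sqrt(2π·8N) / (sqrt(2π N)·sqrt(2π·7N)) = sqrt(8 / (2π·7·N)) = sqrt(4/(7π·13n)).
Substituting N = 13n: C(104n, 13n) ~ (16777216/823543)^(13n) · sqrt(4/(7π·13n)).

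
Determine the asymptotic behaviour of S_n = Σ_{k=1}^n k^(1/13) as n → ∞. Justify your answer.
S_n ~ (13/14) · n^(14/13)

Integral comparison: Σ_{k=1}^n k^(1/13) = ∫_0^n x^(1/13) dx + O(n^(1/13)). The integral is n^(1 + 1/13) / (1 + 1/13) = n^((1+13)/13) / ((1+13)/13) = (13/14) · n^(14/13).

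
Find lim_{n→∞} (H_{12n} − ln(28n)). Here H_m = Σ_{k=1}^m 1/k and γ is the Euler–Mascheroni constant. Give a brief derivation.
lim = ln(3/7) + γ

By Euler-Maclaurin, H_m = ln m + γ + O(1/m). So
  H_{12n} − ln(28n) = ln(12n) + γ − ln(28n) + O(1/n)
                       = ln(12/28) + γ + O(1/n).
Hence the limit is ln(12/28) + γ (= ln(3/7)).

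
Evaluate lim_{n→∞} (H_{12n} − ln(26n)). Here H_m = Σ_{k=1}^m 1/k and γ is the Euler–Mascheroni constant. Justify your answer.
lim = ln(6/13) + γ

By Euler-Maclaurin, H_m = ln m + γ + O(1/m). So
  H_{12n} − ln(26n) = ln(12n) + γ − ln(26n) + O(1/n)
                       = ln(12/26) + γ + O(1/n).
Hence the limit is ln(12/26) + γ (= ln(6/13)).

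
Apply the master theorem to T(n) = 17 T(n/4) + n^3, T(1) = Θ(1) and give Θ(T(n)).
T(n) = Θ(n^3)

log_4 17 ≈ 2.044. f(n) = n^3 dominates n^(log_4 17) since 3 > 2.044, and the regularity condition a·f(n/b) = 17·(n/4)^3 = (17/64)·n^3 ≤ c·f(n) holds with c = 17/64 ≈ 0.266 < 1. So this is Case 3: T(n) = Θ(f(n)) = Θ(n^3).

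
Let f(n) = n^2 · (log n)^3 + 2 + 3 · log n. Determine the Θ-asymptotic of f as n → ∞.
f(n) ∈ Θ(n^2 · (log n)^3)

Compare the terms by growth order. For large n, n^a · (log n)^b dominates n^a' · (log n)^b' iff a > a', or (a = a' and b > b'). Ranking the 3 terms shows the dominant one is n^2 · (log n)^3. Hence f(n) ∈ Θ(n^2 · (log n)^3).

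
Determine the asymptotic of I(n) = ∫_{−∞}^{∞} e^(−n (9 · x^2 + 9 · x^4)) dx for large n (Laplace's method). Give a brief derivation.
I(n) ~ sqrt(π/(9n))

φ(x) = 9 · x^2 + 9 · x^4 has its unique global minimum at x* = 0 (since φ'(x) = 18x + 36x^3 = 0 only at x = 0 for real x with both coefficients positive, and φ → ∞ as |x| → ∞). At x* = 0, φ(0) = 0 and φ''(0) = 18. Laplace's method then gives
  I(n) ~ sqrt(2π / (n · φ''(0))) · e^(−n φ(0)) = sqrt(2π / (18n)) = sqrt(π/(9n)).
The 9 · x^4 term contributes only at subleading order (an O(1/n) relative correction).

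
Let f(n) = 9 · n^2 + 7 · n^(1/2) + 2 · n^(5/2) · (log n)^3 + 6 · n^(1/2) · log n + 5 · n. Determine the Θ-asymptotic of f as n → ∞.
f(n) ∈ Θ(n^(5/2) · (log n)^3)

Compare the terms by growth order. For large n, n^a · (log n)^b dominates n^a' · (log n)^b' iff a > a', or (a = a' and b > b'). Ranking the 5 terms shows the dominant one is 2 · n^(5/2) · (log n)^3. Hence f(n) ∈ Θ(n^(5/2) · (log n)^3).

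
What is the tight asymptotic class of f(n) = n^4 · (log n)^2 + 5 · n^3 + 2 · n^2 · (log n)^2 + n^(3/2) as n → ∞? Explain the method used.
f(n) ∈ Θ(n^4 · (log n)^2)

Compare the terms by growth order. For large n, n^a · (log n)^b dominates n^a' · (log n)^b' iff a > a', or (a = a' and b > b'). Ranking the 4 terms shows the dominant one is n^4 · (log n)^2. Hence f(n) ∈ Θ(n^4 · (log n)^2).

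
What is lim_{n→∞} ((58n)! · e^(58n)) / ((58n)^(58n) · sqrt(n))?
lim = sqrt(2π·58)

Stirling: (58n)! ~ sqrt(2π·58n) · (58n/e)^(58n). Hence
  (58n)! · e^(58n) / (58n)^(58n) ~ sqrt(2π·58n).
Dividing by sqrt(n): sqrt(2π·58n) / sqrt(n) = sqrt(2π·58) · n^((1−1)/2), so the limit is sqrt(2π·58).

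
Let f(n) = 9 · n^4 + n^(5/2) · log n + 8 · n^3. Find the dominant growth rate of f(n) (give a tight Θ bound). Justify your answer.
f(n) ∈ Θ(n^4)

Compare the terms by growth order. For large n, n^a · (log n)^b dominates n^a' · (log n)^b' iff a > a', or (a = a' and b > b'). Ranking the 3 terms shows the dominant one is 9 · n^4. Hence f(n) ∈ Θ(n^4).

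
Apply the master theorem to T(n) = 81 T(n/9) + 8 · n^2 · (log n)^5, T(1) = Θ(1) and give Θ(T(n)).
T(n) = Θ(n^2 · (log n)^6)

Here log_9 81 = 2 and f(n) = 8 · n^2 · (log n)^5 = Θ(n^(log_9 81) · (log n)^5). This is the extended Case 2 of the master theorem (f matches the critical exponent up to log factors), giving T(n) = Θ(n^(log_9 81) · (log n)^(5+1)) = Θ(n^2 · (log n)^6).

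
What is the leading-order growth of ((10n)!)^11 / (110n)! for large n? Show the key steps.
((10n)!)^11/(110n)! ~ ((2π·10n)^(10/2) / sqrt(11)) · 11^(−11·10n)  →  0

Write N = 10n. Stirling: N! ~ sqrt(2π N)(N/e)^N and (11N)! ~ sqrt(2π·11N)·(11N/e)^(11N).
  (N!)^11/(11N)! ~ (2π N)^(11/2) (N/e)^(11N) / [sqrt(2π·11N) (11N/e)^(11N)]
     = (2π N)^(11/2) / sqrt(2π·11N) · (N/(11N))^(11N)
     = (2π N)^((11−1)/2) / sqrt(11) · 11^(−11N).
Since 11^11 > 1, the factor 11^(−11N) decays exponentially, so the ratio → 0. Substituting N = 10n gives the stated form.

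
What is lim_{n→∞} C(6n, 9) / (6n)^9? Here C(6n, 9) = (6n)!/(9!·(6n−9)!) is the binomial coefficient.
lim = 1/9! = 1/362880

With N = 6n → ∞: C(N, 9) / N^9 = [N(N−1)…(N−8)] / (9! · N^9) = (1/9!) · 1 · (1 − 1/(6n)) · … · (1 − 8/(6n)). Each factor → 1 as N → ∞, so the limit is 1/9! = 1/362880.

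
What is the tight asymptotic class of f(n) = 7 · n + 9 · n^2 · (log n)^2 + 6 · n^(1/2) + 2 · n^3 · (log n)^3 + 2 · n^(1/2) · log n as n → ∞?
f(n) ∈ Θ(n^3 · (log n)^3)

Compare the terms by growth order. For large n, n^a · (log n)^b dominates n^a' · (log n)^b' iff a > a', or (a = a' and b > b'). Ranking the 5 terms shows the dominant one is 2 · n^3 · (log n)^3. Hence f(n) ∈ Θ(n^3 · (log n)^3).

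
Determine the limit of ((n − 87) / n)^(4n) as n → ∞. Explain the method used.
lim = e^(−348)

Rewrite as (1 − 87/n)^(4n). By the standard limit (1 + x/n)^n → e^x, we have (1 − 87/n)^n → e^(−87), and raising to the 4th power gives e^(−348).
More precisely, ln[(1 − 87/n)^(4n)] = 4n · ln(1 − 87/n) = 4n · (-87/n + O(1/n^2)) = -348 + O(1/n) → -348.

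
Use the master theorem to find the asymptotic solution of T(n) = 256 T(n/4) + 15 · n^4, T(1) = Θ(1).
T(n) = Θ(n^4 log n)

log_4 256 = 4, and f(n) = 15 · n^4 = Θ(n^(log_4 256)). This is Case 2 of the master theorem: T(n) = Θ(f(n) · log n) = Θ(n^4 log n).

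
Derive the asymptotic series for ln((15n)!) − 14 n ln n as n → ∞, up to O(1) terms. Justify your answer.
ln((15n)!) − 14 n ln n = n ln n + 15(ln 15 − 1) n + (1/2) ln(2π·15n) + O(1/n)

Stirling: ln((15n)!) = 15n ln(15n) − 15n + (1/2) ln(2π·15n) + O(1/n).
Expand 15n ln(15n) = 15n (ln n + ln 15) = 15n ln n + 15n ln 15.
Subtract 14n ln n: leading term is (15 − 14) n ln n = n ln n. The next term is 15n ln 15 − 15n = 15(ln 15 − 1) n. Then the (1/2) ln(2π·15n) correction.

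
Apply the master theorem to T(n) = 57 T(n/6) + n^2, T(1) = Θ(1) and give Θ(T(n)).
T(n) = Θ(n^(log_6 57))

Master theorem: compare f(n) = n^2 to n^(log_6 57) where log_6 57 ≈ 2.256. Since 2 < log_6 57, we have f(n) = O(n^(log_6 57 − ε)) for some ε > 0 — Case 1. Hence T(n) = Θ(n^(log_6 57)).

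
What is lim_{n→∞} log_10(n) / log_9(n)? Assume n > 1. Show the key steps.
lim = ln(9) / ln(10) = log_10(9)

Change of base: log_10(n) = ln n / ln 10 and log_9(n) = ln n / ln 9. The ratio is (ln n / ln 10) · (ln 9 / ln n) = ln 9 / ln 10, a constant independent of n. So the limit is ln 9 / ln 10 = log_10(9).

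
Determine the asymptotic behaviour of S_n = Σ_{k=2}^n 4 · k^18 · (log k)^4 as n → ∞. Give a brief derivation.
S_n ~ 4 · n^19 · (log n)^4 / 19

By integral comparison, S_n = ∫_1^n 4 · x^18 · (log x)^4 dx + O(n^18 · (log n)^4). For the integral, the leading term of ∫_1^n x^18 (log x)^4 dx is n^19/19 · (log n)^4 (by repeated integration by parts; each step lowers the log-exponent and produces a relatively O(1/log n) correction). Hence S_n ~ 4 · n^19 · (log n)^4 / 19.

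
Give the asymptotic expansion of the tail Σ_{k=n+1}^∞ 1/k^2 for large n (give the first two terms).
Σ_{k>n} 1/k^2 = 1/(1 · n) − 1/(2 · n^2) + O(1/n^3)

Compare to the integral: ∫_{n}^∞ x^(−2) dx = [−x^(−1)/1]_{n}^∞ = 1/((2−1)·n). The Euler-Maclaurin correction adds −f(n)/2 = −1/(2·n^2). Euler-Maclaurin then gives
  Σ_{k>n} 1/k^2 = ∫_{n}^∞ dx/x^2 − 1/(2·n^2) + O(1/n^3).
(Equivalently this is ζ(2) − Σ_{k≤n} 1/k^2.)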